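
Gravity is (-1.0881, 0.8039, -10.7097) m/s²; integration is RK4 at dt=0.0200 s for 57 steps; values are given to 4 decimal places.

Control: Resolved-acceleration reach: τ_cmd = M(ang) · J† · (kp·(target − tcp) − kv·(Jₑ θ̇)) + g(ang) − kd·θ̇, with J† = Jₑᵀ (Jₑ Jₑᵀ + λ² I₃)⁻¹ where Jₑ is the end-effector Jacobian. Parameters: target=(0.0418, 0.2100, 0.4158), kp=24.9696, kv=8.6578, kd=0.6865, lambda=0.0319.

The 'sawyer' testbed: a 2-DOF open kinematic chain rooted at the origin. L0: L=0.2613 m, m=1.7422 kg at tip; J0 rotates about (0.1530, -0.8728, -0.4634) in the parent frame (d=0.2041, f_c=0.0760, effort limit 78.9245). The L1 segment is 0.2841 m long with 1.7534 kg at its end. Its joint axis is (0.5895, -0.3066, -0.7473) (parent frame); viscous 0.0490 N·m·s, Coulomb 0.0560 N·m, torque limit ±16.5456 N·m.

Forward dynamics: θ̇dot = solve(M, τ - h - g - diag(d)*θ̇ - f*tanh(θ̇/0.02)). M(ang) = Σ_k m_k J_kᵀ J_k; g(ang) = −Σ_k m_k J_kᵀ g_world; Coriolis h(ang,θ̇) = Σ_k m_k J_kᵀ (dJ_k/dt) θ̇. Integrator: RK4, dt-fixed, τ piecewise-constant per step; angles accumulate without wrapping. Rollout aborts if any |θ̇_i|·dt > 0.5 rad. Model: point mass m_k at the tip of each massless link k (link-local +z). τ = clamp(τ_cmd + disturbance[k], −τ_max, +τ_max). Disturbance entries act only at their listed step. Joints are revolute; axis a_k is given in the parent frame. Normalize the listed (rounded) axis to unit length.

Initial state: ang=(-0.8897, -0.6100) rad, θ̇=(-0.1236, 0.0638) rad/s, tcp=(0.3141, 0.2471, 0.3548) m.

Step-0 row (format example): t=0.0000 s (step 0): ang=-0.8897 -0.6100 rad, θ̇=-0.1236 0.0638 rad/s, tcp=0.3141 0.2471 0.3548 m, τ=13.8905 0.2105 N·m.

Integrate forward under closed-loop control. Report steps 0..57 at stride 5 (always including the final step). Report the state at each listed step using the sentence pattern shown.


t=0.1000 s (step 5): ang=-0.8462 -0.6755 rad, θ̇=0.7928 -0.9253 rad/s, tcp=0.2975 0.2476 0.3651 m, τ=9.6999 1.2324 N·m.
t=0.2000 s (step 10): ang=-0.7545 -0.7647 rad, θ̇=0.9856 -0.8331 rad/s, tcp=0.2666 0.2421 0.3867 m, τ=7.5397 1.3227 N·m.
t=0.3000 s (step 15): ang=-0.6569 -0.8410 rad, θ̇=0.9476 -0.6971 rad/s, tcp=0.2339 0.2346 0.4072 m, τ=6.1844 1.4518 N·m.
t=0.4000 s (step 20): ang=-0.5676 -0.9049 rad, θ̇=0.8331 -0.5879 rad/s, tcp=0.2031 0.2279 0.4233 m, τ=5.1985 1.6036 N·m.
t=0.5000 s (step 25): ang=-0.4910 -0.9591 rad, θ̇=0.7012 -0.5014 rad/s, tcp=0.1757 0.2228 0.4348 m, τ=4.4293 1.7443 N·m.
t=0.6000 s (step 30): ang=-0.4273 -1.0056 rad, θ̇=0.5751 -0.4311 rad/s, tcp=0.1522 0.2194 0.4424 m, τ=3.8159 1.8626 N·m.
t=0.7000 s (step 35): ang=-0.3756 -1.0456 rad, θ̇=0.4635 -0.3728 rad/s, tcp=0.1325 0.2172 0.4473 m, τ=3.3254 1.9578 N·m.
t=0.8000 s (step 40): ang=-0.3342 -1.0804 rad, θ̇=0.3686 -0.3239 rad/s, tcp=0.1163 0.2161 0.4501 m, τ=2.9347 2.0329 N·m.
t=0.9000 s (step 45): ang=-0.3014 -1.1106 rad, θ̇=0.2900 -0.2823 rad/s, tcp=0.1031 0.2156 0.4516 m, τ=2.6253 2.0915 N·m.
t=1.0000 s (step 50): ang=-0.2757 -1.1370 rad, θ̇=0.2259 -0.2467 rad/s, tcp=0.0924 0.2157 0.4521 m, τ=2.3814 2.1369 N·m.
t=1.1000 s (step 55): ang=-0.2558 -1.1601 rad, θ̇=0.1744 -0.2162 rad/s, tcp=0.0838 0.2161 0.4521 m, τ=2.1900 2.1721 N·m.
t=1.1400 s (step 57): ang=-0.2492 -1.1685 rad, θ̇=0.1569 -0.2052 rad/s, tcp=0.0809 0.2163 0.4519 m.


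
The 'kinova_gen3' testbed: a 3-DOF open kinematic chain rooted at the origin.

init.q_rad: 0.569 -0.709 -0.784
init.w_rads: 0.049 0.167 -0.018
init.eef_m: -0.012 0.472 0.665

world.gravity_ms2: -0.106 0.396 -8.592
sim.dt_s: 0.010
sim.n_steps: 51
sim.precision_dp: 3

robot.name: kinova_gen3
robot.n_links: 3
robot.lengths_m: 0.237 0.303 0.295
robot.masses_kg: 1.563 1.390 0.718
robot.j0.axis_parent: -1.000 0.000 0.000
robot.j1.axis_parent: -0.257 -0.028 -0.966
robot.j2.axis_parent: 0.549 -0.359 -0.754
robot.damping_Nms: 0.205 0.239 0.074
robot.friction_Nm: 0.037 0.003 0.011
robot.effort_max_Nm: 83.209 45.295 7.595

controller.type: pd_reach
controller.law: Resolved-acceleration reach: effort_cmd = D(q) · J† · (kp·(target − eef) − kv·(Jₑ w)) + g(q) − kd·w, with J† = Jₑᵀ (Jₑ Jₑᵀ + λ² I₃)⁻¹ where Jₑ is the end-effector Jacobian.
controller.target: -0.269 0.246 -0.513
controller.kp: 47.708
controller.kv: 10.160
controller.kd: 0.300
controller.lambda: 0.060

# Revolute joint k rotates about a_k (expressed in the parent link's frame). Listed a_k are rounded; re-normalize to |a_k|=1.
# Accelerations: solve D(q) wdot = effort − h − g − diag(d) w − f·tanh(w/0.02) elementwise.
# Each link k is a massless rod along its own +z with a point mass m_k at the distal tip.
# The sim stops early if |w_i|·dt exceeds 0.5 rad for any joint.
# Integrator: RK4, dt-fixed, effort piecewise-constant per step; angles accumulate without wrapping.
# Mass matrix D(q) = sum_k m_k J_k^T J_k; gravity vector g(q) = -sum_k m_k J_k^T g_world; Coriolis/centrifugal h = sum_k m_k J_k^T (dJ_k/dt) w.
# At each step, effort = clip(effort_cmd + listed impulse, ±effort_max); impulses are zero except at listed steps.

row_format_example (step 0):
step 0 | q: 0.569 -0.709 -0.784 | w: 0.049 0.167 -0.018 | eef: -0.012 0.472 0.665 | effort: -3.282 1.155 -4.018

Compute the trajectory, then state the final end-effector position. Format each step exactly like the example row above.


step 1 | q: 0.568 -0.704 -0.795 | w: -0.177 0.899 -2.073 | eef: -0.013 0.473 0.664 | effort: -5.212 0.668 -2.976
step 2 | q: 0.566 -0.692 -0.823 | w: -0.351 1.425 -3.653 | eef: -0.017 0.475 0.660 | effort: -7.610 0.259 -2.205
step 3 | q: 0.561 -0.675 -0.866 | w: -0.515 1.922 -4.906 | eef: -0.022 0.478 0.655 | effort: -10.342 -0.141 -1.619
step 4 | q: 0.555 -0.653 -0.920 | w: -0.689 2.429 -5.954 | eef: -0.028 0.480 0.649 | effort: -13.113 -0.541 -1.157
step 5 | q: 0.547 -0.627 -0.984 | w: -0.879 2.935 -6.874 | eef: -0.034 0.483 0.641 | effort: -15.465 -0.918 -0.777
step 6 | q: 0.538 -0.595 -1.057 | w: -1.079 3.406 -7.698 | eef: -0.042 0.485 0.633 | effort: -16.913 -1.224 -0.461
step 7 | q: 0.526 -0.559 -1.138 | w: -1.272 3.800 -8.421 | eef: -0.050 0.487 0.624 | effort: -17.150 -1.409 -0.201
step 8 | q: 0.512 -0.519 -1.225 | w: -1.435 4.083 -9.016 | eef: -0.058 0.487 0.614 | effort: -16.173 -1.446 0.004
step 9 | q: 0.497 -0.478 -1.317 | w: -1.552 4.245 -9.456 | eef: -0.066 0.486 0.603 | effort: -14.255 -1.341 0.158
step 10 | q: 0.482 -0.435 -1.413 | w: -1.614 4.293 -9.729 | eef: -0.074 0.485 0.593 | effort: -11.784 -1.124 0.269
step 11 | q: 0.465 -0.393 -1.511 | w: -1.618 4.250 -9.841 | eef: -0.082 0.482 0.582 | effort: -9.120 -0.837 0.350
step 12 | q: 0.450 -0.351 -1.609 | w: -1.570 4.139 -9.813 | eef: -0.090 0.479 0.572 | effort: -6.519 -0.516 0.412
step 13 | q: 0.434 -0.310 -1.707 | w: -1.477 3.979 -9.669 | eef: -0.097 0.475 0.562 | effort: -4.131 -0.191 0.463
step 14 | q: 0.420 -0.271 -1.802 | w: -1.347 3.785 -9.435 | eef: -0.104 0.470 0.552 | effort: -2.026 0.120 0.508
step 15 | q: 0.408 -0.235 -1.895 | w: -1.187 3.566 -9.128 | eef: -0.112 0.466 0.542 | effort: -0.220 0.406 0.551
step 16 | q: 0.397 -0.200 -1.985 | w: -1.003 3.328 -8.764 | eef: -0.119 0.461 0.533 | effort: 1.300 0.663 0.590
step 17 | q: 0.388 -0.168 -2.070 | w: -0.800 3.072 -8.354 | eef: -0.125 0.457 0.524 | effort: 2.560 0.889 0.624
step 18 | q: 0.381 -0.139 -2.152 | w: -0.583 2.801 -7.907 | eef: -0.132 0.453 0.516 | effort: 3.592 1.085 0.651
step 19 | q: 0.376 -0.112 -2.228 | w: -0.356 2.517 -7.429 | eef: -0.138 0.450 0.508 | effort: 4.425 1.252 0.668
step 20 | q: 0.374 -0.089 -2.300 | w: -0.121 2.223 -6.931 | eef: -0.145 0.447 0.500 | effort: 5.087 1.390 0.676
step 21 | q: 0.374 -0.068 -2.367 | w: 0.116 1.930 -6.428 | eef: -0.151 0.445 0.493 | effort: 5.600 1.499 0.675
step 22 | q: 0.376 -0.050 -2.429 | w: 0.353 1.642 -5.930 | eef: -0.156 0.444 0.486 | effort: 5.986 1.580 0.665
step 23 | q: 0.381 -0.035 -2.485 | w: 0.590 1.362 -5.444 | eef: -0.162 0.443 0.479 | effort: 6.255 1.635 0.647
step 24 | q: 0.388 -0.023 -2.538 | w: 0.824 1.097 -4.983 | eef: -0.168 0.443 0.472 | effort: 6.416 1.664 0.623
step 25 | q: 0.397 -0.013 -2.585 | w: 1.053 0.854 -4.558 | eef: -0.173 0.445 0.465 | effort: 6.481 1.667 0.596
step 26 | q: 0.409 -0.005 -2.629 | w: 1.278 0.635 -4.172 | eef: -0.178 0.446 0.458 | effort: 6.460 1.647 0.567
step 27 | q: 0.423 -0.000 -2.669 | w: 1.497 0.439 -3.826 | eef: -0.183 0.449 0.450 | effort: 6.360 1.606 0.535
step 28 | q: 0.439 0.003 -2.706 | w: 1.711 0.266 -3.518 | eef: -0.188 0.452 0.442 | effort: 6.192 1.546 0.501
step 29 | q: 0.457 0.005 -2.739 | w: 1.921 0.112 -3.243 | eef: -0.192 0.457 0.434 | effort: 5.960 1.471 0.464
step 30 | q: 0.477 0.006 -2.771 | w: 2.125 -0.023 -3.000 | eef: -0.197 0.461 0.425 | effort: 5.672 1.381 0.425
step 31 | q: 0.499 0.005 -2.800 | w: 2.324 -0.139 -2.788 | eef: -0.201 0.467 0.415 | effort: 5.330 1.277 0.384
step 32 | q: 0.524 0.003 -2.827 | w: 2.519 -0.246 -2.592 | eef: -0.205 0.473 0.405 | effort: 4.943 1.164 0.337
step 33 | q: 0.550 0.000 -2.852 | w: 2.710 -0.340 -2.419 | eef: -0.209 0.479 0.394 | effort: 4.508 1.039 0.288
step 34 | q: 0.578 -0.004 -2.875 | w: 2.895 -0.423 -2.264 | eef: -0.213 0.486 0.382 | effort: 4.028 0.906 0.235
step 35 | q: 0.608 -0.008 -2.897 | w: 3.075 -0.495 -2.126 | eef: -0.217 0.494 0.369 | effort: 3.506 0.763 0.180
step 36 | q: 0.639 -0.014 -2.918 | w: 3.250 -0.559 -2.002 | eef: -0.220 0.501 0.356 | effort: 2.943 0.611 0.121
step 37 | q: 0.673 -0.019 -2.937 | w: 3.419 -0.613 -1.891 | eef: -0.224 0.509 0.342 | effort: 2.340 0.451 0.059
step 38 | q: 0.708 -0.026 -2.956 | w: 3.582 -0.660 -1.791 | eef: -0.227 0.517 0.327 | effort: 1.698 0.282 -0.006
step 39 | q: 0.744 -0.032 -2.973 | w: 3.738 -0.699 -1.701 | eef: -0.230 0.525 0.311 | effort: 1.018 0.104 -0.074
step 40 | q: 0.782 -0.040 -2.990 | w: 3.888 -0.731 -1.618 | eef: -0.233 0.533 0.294 | effort: 0.302 -0.081 -0.145
step 41 | q: 0.822 -0.047 -3.006 | w: 4.030 -0.757 -1.543 | eef: -0.236 0.541 0.276 | effort: -0.451 -0.275 -0.218
step 42 | q: 0.863 -0.055 -3.021 | w: 4.165 -0.776 -1.475 | eef: -0.239 0.549 0.257 | effort: -1.239 -0.476 -0.294
step 43 | q: 0.905 -0.062 -3.035 | w: 4.291 -0.790 -1.411 | eef: -0.242 0.557 0.238 | effort: -2.061 -0.686 -0.373
step 44 | q: 0.949 -0.070 -3.049 | w: 4.408 -0.797 -1.353 | eef: -0.245 0.564 0.217 | effort: -2.915 -0.902 -0.454
step 45 | q: 0.993 -0.078 -3.062 | w: 4.516 -0.800 -1.298 | eef: -0.247 0.570 0.196 | effort: -3.800 -1.125 -0.536
step 46 | q: 1.039 -0.086 -3.075 | w: 4.613 -0.798 -1.247 | eef: -0.249 0.577 0.174 | effort: -4.714 -1.355 -0.621
step 47 | q: 1.085 -0.094 -3.088 | w: 4.700 -0.790 -1.199 | eef: -0.252 0.582 0.151 | effort: -5.653 -1.590 -0.707
step 48 | q: 1.133 -0.102 -3.099 | w: 4.776 -0.778 -1.153 | eef: -0.254 0.587 0.128 | effort: -6.614 -1.830 -0.794
step 49 | q: 1.181 -0.110 -3.111 | w: 4.840 -0.762 -1.109 | eef: -0.256 0.591 0.104 | effort: -7.592 -2.073 -0.881
step 50 | q: 1.229 -0.117 -3.122 | w: 4.891 -0.741 -1.066 | eef: -0.258 0.594 0.079 | effort: -8.583 -2.318 -0.969
step 51 | q: 1.279 -0.124 -3.132 | w: 4.930 -0.716 -1.025 | eef: -0.259 0.596 0.054
final eef position (m): -0.259 0.596 0.054


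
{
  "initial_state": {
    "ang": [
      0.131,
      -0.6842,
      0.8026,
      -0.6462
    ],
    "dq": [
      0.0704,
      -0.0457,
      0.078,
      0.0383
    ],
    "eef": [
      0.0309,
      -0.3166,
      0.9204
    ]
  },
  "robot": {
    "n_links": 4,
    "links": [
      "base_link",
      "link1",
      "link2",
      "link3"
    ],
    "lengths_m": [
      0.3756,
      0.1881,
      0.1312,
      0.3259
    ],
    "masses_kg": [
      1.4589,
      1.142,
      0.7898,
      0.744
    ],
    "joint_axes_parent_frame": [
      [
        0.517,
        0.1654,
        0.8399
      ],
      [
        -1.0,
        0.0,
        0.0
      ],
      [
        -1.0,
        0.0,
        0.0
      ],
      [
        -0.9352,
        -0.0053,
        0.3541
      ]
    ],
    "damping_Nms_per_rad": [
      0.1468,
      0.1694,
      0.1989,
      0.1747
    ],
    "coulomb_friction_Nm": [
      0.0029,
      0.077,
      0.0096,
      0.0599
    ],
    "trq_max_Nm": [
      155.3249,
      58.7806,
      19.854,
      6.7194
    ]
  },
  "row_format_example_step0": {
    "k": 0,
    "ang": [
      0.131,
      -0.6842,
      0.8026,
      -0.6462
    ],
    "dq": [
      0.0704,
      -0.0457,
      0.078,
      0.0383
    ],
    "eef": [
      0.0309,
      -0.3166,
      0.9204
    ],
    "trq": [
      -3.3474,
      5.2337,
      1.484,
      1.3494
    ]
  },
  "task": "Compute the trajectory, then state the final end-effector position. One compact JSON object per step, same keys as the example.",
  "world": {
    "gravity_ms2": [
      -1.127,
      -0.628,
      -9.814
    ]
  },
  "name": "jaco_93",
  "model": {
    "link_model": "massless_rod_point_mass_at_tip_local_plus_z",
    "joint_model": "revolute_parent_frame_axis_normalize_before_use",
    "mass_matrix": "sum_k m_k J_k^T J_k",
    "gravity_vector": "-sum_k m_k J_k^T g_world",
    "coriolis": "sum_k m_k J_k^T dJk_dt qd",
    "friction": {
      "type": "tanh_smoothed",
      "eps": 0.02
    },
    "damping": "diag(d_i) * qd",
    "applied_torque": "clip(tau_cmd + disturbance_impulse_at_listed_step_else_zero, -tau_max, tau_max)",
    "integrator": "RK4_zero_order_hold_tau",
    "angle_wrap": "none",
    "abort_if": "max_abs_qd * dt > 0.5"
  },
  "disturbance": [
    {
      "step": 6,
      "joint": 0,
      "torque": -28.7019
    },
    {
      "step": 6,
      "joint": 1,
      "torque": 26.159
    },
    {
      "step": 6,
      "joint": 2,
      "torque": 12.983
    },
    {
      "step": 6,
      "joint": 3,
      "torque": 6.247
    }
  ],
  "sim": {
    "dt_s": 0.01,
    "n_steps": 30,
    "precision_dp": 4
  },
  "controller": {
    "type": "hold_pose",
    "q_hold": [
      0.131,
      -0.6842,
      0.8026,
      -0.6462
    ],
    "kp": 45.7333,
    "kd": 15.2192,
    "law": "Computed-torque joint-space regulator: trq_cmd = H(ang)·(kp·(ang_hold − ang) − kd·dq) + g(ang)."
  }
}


{"k":1,"ang":[0.1317,-0.6845,0.8033,-0.6461],"dq":[0.0642,-0.0175,0.0492,0.0168],"eef":[0.0312,-0.3167,0.9204],"trq":[-3.2728,5.185,1.4703,1.3473]}
{"k":2,"ang":[0.1323,-0.6846,0.8038,-0.646],"dq":[0.0552,-0.0045,0.0266,0.0146],"eef":[0.0314,-0.3169,0.9203],"trq":[-3.207,5.1478,1.4575,1.3436]}
{"k":3,"ang":[0.1328,-0.6846,0.804,-0.646],"dq":[0.0461,-0.0003,0.016,0.0127],"eef":[0.0316,-0.317,0.9203],"trq":[-3.1491,5.1192,1.4456,1.3402]}
{"k":4,"ang":[0.1333,-0.6846,0.8043,-0.646],"dq":[0.0378,0.0007,0.0105,0.0108],"eef":[0.0318,-0.3171,0.9202],"trq":[-3.098,5.0953,1.4346,1.337]}
{"k":5,"ang":[0.1336,-0.6846,0.8044,-0.6461],"dq":[0.0305,0.0007,0.0069,0.0093],"eef":[0.0319,-0.3172,0.9202],"trq":[-3.053,5.0744,1.4246,1.334]}
{"k":6,"ang":[0.1339,-0.6845,0.8045,-0.6461],"dq":[0.0242,0.0006,0.0042,0.0081],"eef":[0.0321,-0.3172,0.9202],"trq":[-31.7154,31.2148,14.3986,6.7194]}
{"k":7,"ang":[0.1345,-0.6786,0.8072,-0.6568],"dq":[0.0907,1.1726,0.4566,-2.0297],"eef":[0.0315,-0.316,0.9205],"trq":[1.47,0.9879,-0.6016,0.4649]}
{"k":8,"ang":[0.135,-0.6681,0.8098,-0.6727],"dq":[0.0175,0.9261,0.0911,-1.2072],"eef":[0.0303,-0.3136,0.9214],"trq":[0.9745,1.4512,-0.3697,0.526]}
{"k":9,"ang":[0.135,-0.6599,0.8098,-0.6821],"dq":[-0.026,0.714,-0.0693,-0.708],"eef":[0.0295,-0.3115,0.9222],"trq":[0.5345,1.8611,-0.1724,0.5936]}
{"k":10,"ang":[0.1346,-0.6537,0.8088,-0.6876],"dq":[-0.051,0.5363,-0.1252,-0.3969],"eef":[0.0288,-0.3098,0.9231],"trq":[0.144,2.2228,-0.0018,0.6618]}
{"k":11,"ang":[0.134,-0.6491,0.8074,-0.6905],"dq":[-0.0648,0.3905,-0.135,-0.194],"eef":[0.0282,-0.3082,0.9238],"trq":[-0.2019,2.5419,0.1485,0.7273]}
{"k":12,"ang":[0.1333,-0.6458,0.8061,-0.6917],"dq":[-0.0715,0.2719,-0.1234,-0.0589],"eef":[0.0277,-0.307,0.9244],"trq":[-0.5082,2.8233,0.2817,0.7885]}
{"k":13,"ang":[0.1326,-0.6435,0.805,-0.6919],"dq":[-0.0694,0.1797,-0.0806,-0.0049],"eef":[0.0274,-0.3059,0.925],"trq":[-0.7793,3.0717,0.4003,0.8498]}
{"k":14,"ang":[0.1319,-0.6421,0.8044,-0.6918],"dq":[-0.0627,0.109,-0.0283,0.0041],"eef":[0.027,-0.305,0.9254],"trq":[-1.0189,3.2905,0.5064,0.9091]}
{"k":15,"ang":[0.1313,-0.6413,0.8044,-0.6918],"dq":[-0.0556,0.0548,0.0098,0.0077],"eef":[0.0268,-0.3043,0.9257],"trq":[-1.2305,3.4834,0.6025,0.9633]}
{"k":16,"ang":[0.1308,-0.6409,0.8046,-0.6917],"dq":[-0.0481,0.0161,0.0329,0.0086],"eef":[0.0265,-0.3038,0.926],"trq":[-1.4174,3.6523,0.6898,1.0127]}
{"k":17,"ang":[0.1304,-0.6409,0.8049,-0.6916],"dq":[-0.0384,-0.0032,0.0384,0.0055],"eef":[0.0263,-0.3034,0.9261],"trq":[-1.5822,3.7932,0.7676,1.0563]}
{"k":18,"ang":[0.13,-0.641,0.8052,-0.6915],"dq":[-0.028,-0.0102,0.0314,0.0037],"eef":[0.0262,-0.3031,0.9262],"trq":[-1.7275,3.9111,0.8363,1.094]}
{"k":19,"ang":[0.1298,-0.6411,0.8055,-0.6914],"dq":[-0.0185,-0.0136,0.0225,0.0025],"eef":[0.0261,-0.303,0.9263],"trq":[-1.8555,4.0129,0.8967,1.1268]}
{"k":20,"ang":[0.1296,-0.6413,0.8056,-0.6913],"dq":[-0.0102,-0.016,0.0145,0.0015],"eef":[0.026,-0.3029,0.9263],"trq":[-1.968,4.1019,0.9496,1.1554]}
{"k":21,"ang":[0.1296,-0.6414,0.8057,-0.6912],"dq":[-0.0029,-0.018,0.0079,0.0008],"eef":[0.026,-0.3029,0.9263],"trq":[-2.067,4.1799,0.9959,1.1802]}
{"k":22,"ang":[0.1296,-0.6416,0.8057,-0.6911],"dq":[0.0033,-0.0196,0.0028,-0.0],"eef":[0.026,-0.303,0.9262],"trq":[-2.1539,4.2483,1.0364,1.2018]}
{"k":23,"ang":[0.1296,-0.6418,0.8056,-0.691],"dq":[0.0086,-0.0211,-0.0013,-0.0005],"eef":[0.0261,-0.3032,0.9262],"trq":[-2.2302,4.3083,1.0718,1.2207]}
{"k":24,"ang":[0.1297,-0.6421,0.8055,-0.691],"dq":[0.0131,-0.0223,-0.0043,-0.0012],"eef":[0.0261,-0.3033,0.9261],"trq":[-2.2972,4.3611,1.1029,1.2371]}
{"k":25,"ang":[0.1299,-0.6423,0.8054,-0.6909],"dq":[0.0168,-0.0234,-0.0068,-0.0014],"eef":[0.0262,-0.3036,0.926],"trq":[-2.356,4.4075,1.1301,1.2514]}
{"k":26,"ang":[0.13,-0.6425,0.8053,-0.6908],"dq":[0.02,-0.0242,-0.0086,-0.0019],"eef":[0.0263,-0.3038,0.9259],"trq":[-2.4076,4.4483,1.1541,1.264]}
{"k":27,"ang":[0.1302,-0.6428,0.8052,-0.6908],"dq":[0.0225,-0.0249,-0.0101,-0.0019],"eef":[0.0264,-0.3041,0.9258],"trq":[-2.4529,4.4842,1.1751,1.2749]}
{"k":28,"ang":[0.1305,-0.643,0.805,-0.6907],"dq":[0.0246,-0.0254,-0.0111,-0.0023],"eef":[0.0265,-0.3044,0.9256],"trq":[-2.4926,4.5158,1.1936,1.2845]}
{"k":29,"ang":[0.1307,-0.6433,0.8048,-0.6907],"dq":[0.0262,-0.0257,-0.012,-0.0022],"eef":[0.0266,-0.3047,0.9255],"trq":[-2.5273,4.5436,1.2099,1.2929]}
{"k":30,"ang":[0.131,-0.6436,0.8047,-0.6906],"dq":[0.0275,-0.0259,-0.0125,-0.0025],"eef":[0.0268,-0.305,0.9254]}
{"summary": "final eef position (m): 0.0268 -0.3050 0.9254"}


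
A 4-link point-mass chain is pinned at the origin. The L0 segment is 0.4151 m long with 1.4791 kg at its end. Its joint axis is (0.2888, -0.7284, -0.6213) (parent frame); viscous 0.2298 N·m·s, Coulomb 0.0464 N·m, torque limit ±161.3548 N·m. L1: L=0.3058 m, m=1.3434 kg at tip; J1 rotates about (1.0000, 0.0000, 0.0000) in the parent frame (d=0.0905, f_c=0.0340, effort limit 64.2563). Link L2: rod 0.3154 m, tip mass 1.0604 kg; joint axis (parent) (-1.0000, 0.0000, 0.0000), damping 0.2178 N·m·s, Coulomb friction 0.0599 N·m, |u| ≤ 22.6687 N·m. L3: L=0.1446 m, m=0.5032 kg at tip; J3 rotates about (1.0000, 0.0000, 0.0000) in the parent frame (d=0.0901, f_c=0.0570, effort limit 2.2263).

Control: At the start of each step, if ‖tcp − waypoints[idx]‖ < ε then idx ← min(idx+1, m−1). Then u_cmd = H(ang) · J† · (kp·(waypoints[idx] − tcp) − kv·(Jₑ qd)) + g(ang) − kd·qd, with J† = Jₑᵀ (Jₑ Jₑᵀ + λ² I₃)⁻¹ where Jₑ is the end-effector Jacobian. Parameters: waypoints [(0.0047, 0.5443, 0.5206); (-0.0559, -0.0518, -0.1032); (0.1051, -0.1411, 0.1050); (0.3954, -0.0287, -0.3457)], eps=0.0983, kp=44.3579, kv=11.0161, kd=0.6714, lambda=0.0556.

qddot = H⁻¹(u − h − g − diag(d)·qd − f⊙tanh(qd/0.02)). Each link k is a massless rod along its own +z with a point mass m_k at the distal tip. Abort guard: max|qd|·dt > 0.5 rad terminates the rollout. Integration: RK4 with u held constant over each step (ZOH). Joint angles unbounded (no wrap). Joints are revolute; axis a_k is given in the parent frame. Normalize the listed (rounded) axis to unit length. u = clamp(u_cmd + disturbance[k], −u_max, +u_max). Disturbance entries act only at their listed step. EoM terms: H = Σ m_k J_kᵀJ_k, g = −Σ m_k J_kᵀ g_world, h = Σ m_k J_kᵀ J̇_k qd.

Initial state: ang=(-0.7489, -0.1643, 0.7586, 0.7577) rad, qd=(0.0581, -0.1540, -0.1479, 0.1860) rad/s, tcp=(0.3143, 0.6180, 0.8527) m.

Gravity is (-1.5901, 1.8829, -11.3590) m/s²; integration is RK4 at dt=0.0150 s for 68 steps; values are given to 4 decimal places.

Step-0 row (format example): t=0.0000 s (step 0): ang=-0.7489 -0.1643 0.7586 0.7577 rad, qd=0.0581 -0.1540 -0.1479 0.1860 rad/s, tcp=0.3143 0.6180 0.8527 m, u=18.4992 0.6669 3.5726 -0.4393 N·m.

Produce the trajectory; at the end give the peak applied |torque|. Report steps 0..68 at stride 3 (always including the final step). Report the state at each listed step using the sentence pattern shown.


t=0.0450 s (step 3): ang=-0.7401 -0.1532 0.8227 0.7678 rad, qd=0.3244 0.4459 2.3949 0.0632 rad/s, tcp=0.3000 0.6206 0.8434 m, u=17.8766 6.2696 -1.9017 0.0661 N·m.
t=0.0900 s (step 6): ang=-0.7210 -0.1334 0.9436 0.7664 rad, qd=0.5160 0.3981 2.8458 -0.0629 rad/s, tcp=0.2708 0.6251 0.8235 m, u=16.3949 8.8288 -4.0490 0.3416 N·m.
t=0.1350 s (step 9): ang=-0.6949 -0.1189 1.0701 0.7608 rad, qd=0.6359 0.2417 2.7379 -0.1674 rad/s, tcp=0.2374 0.6272 0.7989 m, u=14.8107 9.8296 -5.0632 0.5274 N·m.
t=0.1800 s (step 12): ang=-0.6646 -0.1119 1.1874 0.7530 rad, qd=0.7039 0.0726 2.4623 -0.1792 rad/s, tcp=0.2043 0.6263 0.7722 m, u=13.4134 10.1786 -5.6022 0.6210 N·m.
t=0.2250 s (step 15): ang=-0.6321 -0.1121 1.2910 0.7451 rad, qd=0.7359 -0.0754 2.1474 -0.1764 rad/s, tcp=0.1738 0.6230 0.7448 m, u=12.2967 10.3427 -5.9234 0.6937 N·m.
t=0.2700 s (step 18): ang=-0.5987 -0.1183 1.3806 0.7376 rad, qd=0.7457 -0.1980 1.8349 -0.1576 rad/s, tcp=0.1467 0.6180 0.7179 m, u=11.3941 10.4475 -6.1012 0.7458 N·m.
t=0.3150 s (step 21): ang=-0.5652 -0.1295 1.4565 0.7311 rad, qd=0.7427 -0.2943 1.5429 -0.1347 rad/s, tcp=0.1233 0.6120 0.6921 m, u=10.6404 10.5419 -6.1767 0.7856 N·m.
t=0.3600 s (step 24): ang=-0.5321 -0.1443 1.5200 0.7257 rad, qd=0.7321 -0.3623 1.2825 -0.1107 rad/s, tcp=0.1033 0.6056 0.6682 m, u=9.9815 10.6211 -6.1775 0.8144 N·m.
t=0.4050 s (step 27): ang=-0.4995 -0.1617 1.5725 0.7213 rad, qd=0.7167 -0.4042 1.0560 -0.0876 rad/s, tcp=0.0865 0.5991 0.6464 m, u=9.3813 10.6792 -6.1243 0.8338 N·m.
t=0.4500 s (step 30): ang=-0.4677 -0.1804 1.6156 0.7179 rad, qd=0.6979 -0.4241 0.8623 -0.0662 rad/s, tcp=0.0725 0.5927 0.6269 m, u=8.8185 10.7141 -6.0350 0.8454 N·m.
t=0.4950 s (step 33): ang=-0.4367 -0.1995 1.6506 0.7154 rad, qd=0.6762 -0.4267 0.6985 -0.0479 rad/s, tcp=0.0608 0.5865 0.6098 m, u=8.2829 10.7283 -5.9244 0.8515 N·m.
t=0.5400 s (step 36): ang=-0.4069 -0.2185 1.6789 0.7136 rad, qd=0.6517 -0.4164 0.5611 -0.0345 rad/s, tcp=0.0513 0.5807 0.5950 m, u=19.5020 9.9895 10.3426 -0.6221 N·m.
t=0.5850 s (step 39): ang=-0.3689 -0.1989 1.8078 0.7043 rad, qd=1.0312 0.9389 4.4202 -0.4456 rad/s, tcp=0.0397 0.5538 0.5587 m, u=13.0886 8.2435 1.8975 0.1408 N·m.
t=0.6300 s (step 42): ang=-0.3155 -0.1583 2.0283 0.6781 rad, qd=1.3292 0.7137 5.1076 -0.6963 rad/s, tcp=0.0267 0.5004 0.4971 m, u=8.7375 6.3444 -1.5807 0.5270 N·m.
t=0.6750 s (step 45): ang=-0.2503 -0.1453 2.2500 0.6449 rad, qd=1.5648 -0.1965 4.6409 -0.7877 rad/s, tcp=0.0162 0.4342 0.4285 m, u=5.3714 4.8701 -3.1805 0.7385 N·m.
t=0.7200 s (step 48): ang=-0.1757 -0.1805 2.4390 0.6092 rad, qd=1.7410 -1.3893 3.7142 -0.8058 rad/s, tcp=0.0091 0.3624 0.3625 m, u=1.7065 3.7639 -3.7423 0.8437 N·m.
t=0.7650 s (step 51): ang=-0.0954 -0.2709 2.5813 0.5741 rad, qd=1.8130 -2.6190 2.5846 -0.7498 rad/s, tcp=0.0046 0.2904 0.3055 m, u=-1.8702 3.0540 -3.5112 0.8308 N·m.
t=0.8100 s (step 54): ang=-0.0141 -0.4140 2.6709 0.5432 rad, qd=1.7984 -3.7096 1.3930 -0.6117 rad/s, tcp=0.0007 0.2236 0.2599 m, u=-3.3228 3.0494 -2.5749 0.7006 N·m.
t=0.8550 s (step 57): ang=0.0670 -0.6001 2.7078 0.5197 rad, qd=1.8200 -4.4973 0.2652 -0.4163 rad/s, tcp=-0.0038 0.1663 0.2239 m, u=-2.4825 3.9999 -1.0518 0.4906 N·m.
t=0.9000 s (step 60): ang=0.1512 -0.8107 2.6990 0.5059 rad, qd=1.9404 -4.7810 -0.6095 -0.2098 rad/s, tcp=-0.0094 0.1201 0.1932 m, u=-1.3546 5.4557 0.6176 0.2656 N·m.
t=0.9450 s (step 63): ang=0.2423 -1.0218 2.6587 0.5003 rad, qd=2.1108 -4.5343 -1.1318 -0.0408 rad/s, tcp=-0.0154 0.0832 0.1643 m, u=-1.0139 6.6105 1.9761 0.0781 N·m.
t=0.9900 s (step 66): ang=0.3410 -1.2134 2.6023 0.4994 rad, qd=2.2757 -3.9479 -1.3354 -0.0374 rad/s, tcp=-0.0212 0.0533 0.1365 m, u=-1.3489 7.1419 2.7571 0.0330 N·m.
t=1.0200 s (step 68): ang=0.4108 -1.3251 2.5622 0.4994 rad, qd=2.3730 -3.4971 -1.3282 0.0089 rad/s, tcp=-0.0250 0.0364 0.1188 m.
max |u| (N·m): 19.5020


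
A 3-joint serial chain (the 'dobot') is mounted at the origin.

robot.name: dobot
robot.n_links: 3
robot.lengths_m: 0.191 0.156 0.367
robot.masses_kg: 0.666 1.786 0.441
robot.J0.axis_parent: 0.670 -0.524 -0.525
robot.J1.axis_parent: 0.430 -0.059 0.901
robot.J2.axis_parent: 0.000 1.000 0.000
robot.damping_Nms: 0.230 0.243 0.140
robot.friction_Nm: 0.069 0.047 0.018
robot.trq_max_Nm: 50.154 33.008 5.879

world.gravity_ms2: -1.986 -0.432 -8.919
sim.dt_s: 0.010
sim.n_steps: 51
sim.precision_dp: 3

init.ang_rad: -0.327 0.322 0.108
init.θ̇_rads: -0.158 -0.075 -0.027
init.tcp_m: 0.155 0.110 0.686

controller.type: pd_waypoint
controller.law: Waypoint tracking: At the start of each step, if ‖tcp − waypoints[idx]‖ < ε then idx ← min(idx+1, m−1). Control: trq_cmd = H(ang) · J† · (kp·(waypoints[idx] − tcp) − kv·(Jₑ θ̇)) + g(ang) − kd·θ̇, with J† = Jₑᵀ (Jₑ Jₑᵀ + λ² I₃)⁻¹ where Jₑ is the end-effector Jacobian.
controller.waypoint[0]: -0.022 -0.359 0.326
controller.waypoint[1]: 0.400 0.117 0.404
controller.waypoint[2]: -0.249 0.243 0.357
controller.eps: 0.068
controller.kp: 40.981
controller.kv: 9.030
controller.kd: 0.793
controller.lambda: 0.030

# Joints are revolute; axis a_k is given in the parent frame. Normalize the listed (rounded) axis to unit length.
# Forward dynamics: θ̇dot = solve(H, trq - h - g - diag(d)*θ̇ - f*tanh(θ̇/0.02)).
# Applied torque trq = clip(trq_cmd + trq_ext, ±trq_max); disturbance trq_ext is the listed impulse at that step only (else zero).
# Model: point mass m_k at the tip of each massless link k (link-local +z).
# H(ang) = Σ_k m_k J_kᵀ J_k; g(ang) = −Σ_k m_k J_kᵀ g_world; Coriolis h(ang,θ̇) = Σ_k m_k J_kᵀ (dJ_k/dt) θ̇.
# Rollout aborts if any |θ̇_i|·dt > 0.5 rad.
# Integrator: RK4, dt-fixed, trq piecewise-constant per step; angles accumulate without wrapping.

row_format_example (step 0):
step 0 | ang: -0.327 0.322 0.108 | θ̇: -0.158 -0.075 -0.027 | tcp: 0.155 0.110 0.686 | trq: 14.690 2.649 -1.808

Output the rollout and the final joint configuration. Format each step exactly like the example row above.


step 1 | ang: -0.326 0.321 0.110 | θ̇: 0.349 -0.182 0.406 | tcp: 0.155 0.110 0.686 | trq: 13.463 2.526 -1.993
step 2 | ang: -0.321 0.319 0.115 | θ̇: 0.735 -0.077 0.645 | tcp: 0.155 0.108 0.686 | trq: 12.526 2.239 -1.993
step 3 | ang: -0.311 0.319 0.123 | θ̇: 1.090 -0.020 0.830 | tcp: 0.155 0.104 0.687 | trq: 11.776 2.010 -1.941
step 4 | ang: -0.299 0.319 0.132 | θ̇: 1.424 -0.007 0.989 | tcp: 0.154 0.099 0.688 | trq: 11.121 1.829 -1.863
step 5 | ang: -0.283 0.319 0.142 | θ̇: 1.737 -0.009 1.130 | tcp: 0.152 0.092 0.689 | trq: 10.486 1.663 -1.770
step 6 | ang: -0.264 0.318 0.154 | θ̇: 2.030 -0.011 1.256 | tcp: 0.150 0.083 0.690 | trq: 9.812 1.492 -1.664
step 7 | ang: -0.243 0.318 0.167 | θ̇: 2.303 -0.012 1.370 | tcp: 0.147 0.074 0.692 | trq: 9.060 1.316 -1.551
step 8 | ang: -0.218 0.318 0.182 | θ̇: 2.553 -0.010 1.470 | tcp: 0.144 0.062 0.693 | trq: 8.208 1.129 -1.430
step 9 | ang: -0.192 0.318 0.197 | θ̇: 2.778 -0.005 1.553 | tcp: 0.140 0.050 0.694 | trq: 7.248 0.934 -1.300
step 10 | ang: -0.163 0.318 0.213 | θ̇: 2.975 0.004 1.618 | tcp: 0.135 0.037 0.695 | trq: 6.189 0.734 -1.161
step 11 | ang: -0.132 0.318 0.229 | θ̇: 3.141 0.016 1.661 | tcp: 0.130 0.022 0.697 | trq: 5.052 0.533 -1.013
step 12 | ang: -0.100 0.318 0.246 | θ̇: 3.278 0.024 1.684 | tcp: 0.124 0.007 0.697 | trq: 3.870 0.341 -0.857
step 13 | ang: -0.067 0.318 0.263 | θ̇: 3.380 0.043 1.683 | tcp: 0.117 -0.008 0.698 | trq: 2.672 0.149 -0.694
step 14 | ang: -0.033 0.319 0.279 | θ̇: 3.450 0.074 1.662 | tcp: 0.110 -0.024 0.698 | trq: 1.496 -0.041 -0.525
step 15 | ang: 0.002 0.320 0.296 | θ̇: 3.491 0.101 1.625 | tcp: 0.102 -0.041 0.697 | trq: 0.372 -0.211 -0.356
step 16 | ang: 0.037 0.321 0.312 | θ̇: 3.507 0.123 1.578 | tcp: 0.094 -0.057 0.697 | trq: -0.682 -0.362 -0.192
step 17 | ang: 0.072 0.322 0.327 | θ̇: 3.500 0.139 1.522 | tcp: 0.085 -0.074 0.695 | trq: -1.653 -0.491 -0.035
step 18 | ang: 0.107 0.324 0.342 | θ̇: 3.474 0.150 1.461 | tcp: 0.076 -0.090 0.694 | trq: -2.534 -0.601 0.114
step 19 | ang: 0.141 0.325 0.356 | θ̇: 3.431 0.156 1.398 | tcp: 0.067 -0.106 0.691 | trq: -3.324 -0.692 0.253
step 20 | ang: 0.175 0.327 0.370 | θ̇: 3.375 0.158 1.336 | tcp: 0.057 -0.122 0.689 | trq: -4.025 -0.766 0.379
step 21 | ang: 0.209 0.328 0.383 | θ̇: 3.308 0.157 1.275 | tcp: 0.047 -0.137 0.686 | trq: -4.641 -0.826 0.493
step 22 | ang: 0.241 0.330 0.396 | θ̇: 3.232 0.153 1.218 | tcp: 0.037 -0.152 0.683 | trq: -5.179 -0.873 0.595
step 23 | ang: 0.273 0.332 0.407 | θ̇: 3.149 0.148 1.165 | tcp: 0.028 -0.166 0.679 | trq: -5.645 -0.910 0.683
step 24 | ang: 0.304 0.333 0.419 | θ̇: 3.061 0.142 1.117 | tcp: 0.018 -0.179 0.675 | trq: -6.047 -0.938 0.760
step 25 | ang: 0.335 0.334 0.430 | θ̇: 2.970 0.136 1.073 | tcp: 0.008 -0.192 0.671 | trq: -6.389 -0.959 0.825
step 26 | ang: 0.364 0.336 0.440 | θ̇: 2.877 0.130 1.035 | tcp: -0.002 -0.205 0.666 | trq: -6.680 -0.973 0.879
step 27 | ang: 0.392 0.337 0.450 | θ̇: 2.783 0.124 1.002 | tcp: -0.011 -0.217 0.662 | trq: -6.925 -0.983 0.923
step 28 | ang: 0.419 0.338 0.460 | θ̇: 2.688 0.119 0.974 | tcp: -0.020 -0.228 0.657 | trq: -7.129 -0.988 0.958
step 29 | ang: 0.446 0.340 0.470 | θ̇: 2.594 0.114 0.950 | tcp: -0.029 -0.238 0.652 | trq: -7.296 -0.989 0.984
step 30 | ang: 0.471 0.341 0.479 | θ̇: 2.501 0.111 0.930 | tcp: -0.038 -0.248 0.647 | trq: -7.431 -0.987 1.004
step 31 | ang: 0.496 0.342 0.489 | θ̇: 2.410 0.109 0.914 | tcp: -0.046 -0.258 0.642 | trq: -7.537 -0.982 1.017
step 32 | ang: 0.519 0.343 0.498 | θ̇: 2.322 0.107 0.902 | tcp: -0.054 -0.267 0.637 | trq: -7.617 -0.975 1.024
step 33 | ang: 0.542 0.344 0.507 | θ̇: 2.235 0.108 0.893 | tcp: -0.061 -0.275 0.632 | trq: -7.674 -0.966 1.026
step 34 | ang: 0.564 0.345 0.515 | θ̇: 2.152 0.110 0.886 | tcp: -0.069 -0.283 0.627 | trq: -7.710 -0.954 1.024
step 35 | ang: 0.585 0.346 0.524 | θ̇: 2.072 0.113 0.883 | tcp: -0.076 -0.291 0.621 | trq: -7.727 -0.941 1.018
step 36 | ang: 0.606 0.348 0.533 | θ̇: 1.996 0.118 0.882 | tcp: -0.082 -0.298 0.616 | trq: -7.725 -0.926 1.008
step 37 | ang: 0.625 0.349 0.542 | θ̇: 1.923 0.125 0.884 | tcp: -0.089 -0.305 0.611 | trq: -7.708 -0.910 0.996
step 38 | ang: 0.644 0.350 0.551 | θ̇: 1.854 0.134 0.888 | tcp: -0.094 -0.311 0.606 | trq: -7.676 -0.892 0.981
step 39 | ang: 0.662 0.352 0.560 | θ̇: 1.790 0.145 0.894 | tcp: -0.100 -0.317 0.601 | trq: -7.630 -0.872 0.964
step 40 | ang: 0.680 0.353 0.569 | θ̇: 1.730 0.158 0.903 | tcp: -0.105 -0.323 0.596 | trq: -7.571 -0.852 0.944
step 41 | ang: 0.697 0.355 0.578 | θ̇: 1.674 0.173 0.914 | tcp: -0.110 -0.328 0.592 | trq: -7.501 -0.830 0.924
step 42 | ang: 0.713 0.357 0.587 | θ̇: 1.623 0.191 0.927 | tcp: -0.115 -0.333 0.587 | trq: -7.420 -0.807 0.902
step 43 | ang: 0.729 0.359 0.596 | θ̇: 1.577 0.210 0.942 | tcp: -0.119 -0.338 0.582 | trq: -7.330 -0.784 0.879
step 44 | ang: 0.745 0.361 0.606 | θ̇: 1.537 0.231 0.959 | tcp: -0.123 -0.343 0.577 | trq: -7.233 -0.759 0.855
step 45 | ang: 0.760 0.363 0.616 | θ̇: 1.501 0.253 0.979 | tcp: -0.127 -0.347 0.573 | trq: -7.131 -0.735 0.830
step 46 | ang: 0.775 0.366 0.625 | θ̇: 1.470 0.278 1.001 | tcp: -0.131 -0.351 0.568 | trq: -7.025 -0.710 0.805
step 47 | ang: 0.790 0.369 0.636 | θ̇: 1.445 0.303 1.024 | tcp: -0.134 -0.355 0.563 | trq: -6.918 -0.686 0.780
step 48 | ang: 0.804 0.372 0.646 | θ̇: 1.425 0.329 1.050 | tcp: -0.138 -0.359 0.559 | trq: -6.814 -0.662 0.755
step 49 | ang: 0.818 0.375 0.657 | θ̇: 1.410 0.355 1.077 | tcp: -0.141 -0.363 0.554 | trq: -6.715 -0.640 0.731
step 50 | ang: 0.832 0.379 0.667 | θ̇: 1.400 0.380 1.105 | tcp: -0.144 -0.367 0.550 | trq: -6.627 -0.619 0.707
step 51 | ang: 0.846 0.383 0.679 | θ̇: 1.394 0.405 1.133 | tcp: -0.146 -0.370 0.545
final ang (rad): 0.846 0.383 0.679


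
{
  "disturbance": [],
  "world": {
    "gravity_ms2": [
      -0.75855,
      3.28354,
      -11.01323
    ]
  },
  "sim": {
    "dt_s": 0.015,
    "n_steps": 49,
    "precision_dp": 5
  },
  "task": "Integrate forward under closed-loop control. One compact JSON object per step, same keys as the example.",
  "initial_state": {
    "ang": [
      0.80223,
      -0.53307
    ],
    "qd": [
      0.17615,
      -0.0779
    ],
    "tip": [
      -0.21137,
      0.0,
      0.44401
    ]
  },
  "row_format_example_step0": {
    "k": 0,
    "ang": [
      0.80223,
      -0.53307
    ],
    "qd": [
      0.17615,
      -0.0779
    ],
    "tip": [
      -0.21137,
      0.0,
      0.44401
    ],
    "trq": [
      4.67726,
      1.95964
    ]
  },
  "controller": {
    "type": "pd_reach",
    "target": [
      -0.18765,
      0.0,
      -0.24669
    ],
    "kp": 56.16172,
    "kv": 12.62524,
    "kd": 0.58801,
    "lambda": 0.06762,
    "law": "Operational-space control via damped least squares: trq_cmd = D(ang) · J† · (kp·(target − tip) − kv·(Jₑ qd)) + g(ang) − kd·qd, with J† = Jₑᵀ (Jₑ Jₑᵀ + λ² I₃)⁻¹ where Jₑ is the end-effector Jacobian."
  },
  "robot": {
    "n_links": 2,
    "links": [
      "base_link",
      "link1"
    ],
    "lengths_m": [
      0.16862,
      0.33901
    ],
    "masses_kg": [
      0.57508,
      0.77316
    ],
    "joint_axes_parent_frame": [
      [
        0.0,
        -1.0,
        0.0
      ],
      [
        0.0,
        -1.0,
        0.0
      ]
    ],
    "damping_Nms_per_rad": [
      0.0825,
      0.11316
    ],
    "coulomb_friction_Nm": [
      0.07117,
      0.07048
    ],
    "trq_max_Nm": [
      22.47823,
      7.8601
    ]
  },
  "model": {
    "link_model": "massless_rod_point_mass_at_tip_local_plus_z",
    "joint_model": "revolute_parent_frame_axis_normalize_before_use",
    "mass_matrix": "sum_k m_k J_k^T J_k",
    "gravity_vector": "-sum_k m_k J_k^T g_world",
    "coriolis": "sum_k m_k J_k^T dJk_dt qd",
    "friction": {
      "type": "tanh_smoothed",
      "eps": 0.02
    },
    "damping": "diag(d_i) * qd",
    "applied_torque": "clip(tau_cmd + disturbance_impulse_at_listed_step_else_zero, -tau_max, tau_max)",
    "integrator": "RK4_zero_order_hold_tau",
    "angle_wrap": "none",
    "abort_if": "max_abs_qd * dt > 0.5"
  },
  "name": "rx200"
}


{"k":1,"ang":[0.82014,-0.5521],"qd":[2.14682,-2.35398],"tip":[-0.21309,0.0,0.44192],"trq":[2.37304,2.63846]}
{"k":2,"ang":[0.84981,-0.57875],"qd":[1.84023,-1.25005],"tip":[-0.21743,0.0,0.43794],"trq":[1.48714,1.22461]}
{"k":3,"ang":[0.88111,-0.59955],"qd":[2.32493,-1.50691],"tip":[-0.22428,0.0,0.43295],"trq":[0.40598,0.86233]}
{"k":4,"ang":[0.91678,-0.62043],"qd":[2.43605,-1.28422],"tip":[-0.23282,0.0,0.42682],"trq":[-0.32516,0.28076]}
{"k":5,"ang":[0.95466,-0.63942],"qd":[2.61506,-1.24507],"tip":[-0.24272,0.0,0.41975],"trq":[-0.97008,-0.09602]}
{"k":6,"ang":[0.9947,-0.65746],"qd":[2.72492,-1.15984],"tip":[-0.25358,0.0,0.41177],"trq":[-1.48618,-0.44208]}
{"k":7,"ang":[1.03628,-0.67441],"qd":[2.81946,-1.09874],"tip":[-0.26512,0.0,0.40295],"trq":[-1.92305,-0.7239]}
{"k":8,"ang":[1.0791,-0.69045],"qd":[2.88987,-1.03811],"tip":[-0.27711,0.0,0.39334],"trq":[-2.29244,-0.96844]}
{"k":9,"ang":[1.12285,-0.70562],"qd":[2.94412,-0.9826],"tip":[-0.28936,0.0,0.38296],"trq":[-2.61097,-1.18082]}
{"k":10,"ang":[1.16731,-0.71998],"qd":[2.98419,-0.92946],"tip":[-0.30172,0.0,0.37186],"trq":[-2.88902,-1.36924]}
{"k":11,"ang":[1.21229,-0.73355],"qd":[3.01265,-0.87823],"tip":[-0.31407,0.0,0.36006],"trq":[-3.13499,-1.53881]}
{"k":12,"ang":[1.25762,-0.74637],"qd":[3.03121,-0.82824],"tip":[-0.32628,0.0,0.34761],"trq":[-3.35505,-1.69365]}
{"k":13,"ang":[1.30317,-0.75845],"qd":[3.04127,-0.7791],"tip":[-0.33828,0.0,0.33454],"trq":[-3.55384,-1.83678]}
{"k":14,"ang":[1.34882,-0.7698],"qd":[3.04388,-0.73058],"tip":[-0.34999,0.0,0.32088],"trq":[-3.7348,-1.97044]}
{"k":15,"ang":[1.39445,-0.78043],"qd":[3.03989,-0.68257],"tip":[-0.36133,0.0,0.30667],"trq":[-3.90049,-2.09625]}
{"k":16,"ang":[1.43999,-0.79034],"qd":[3.03001,-0.63508],"tip":[-0.37225,0.0,0.29195],"trq":[-4.05276,-2.21538]}
{"k":17,"ang":[1.48534,-0.79955],"qd":[3.01478,-0.58817],"tip":[-0.38269,0.0,0.27676],"trq":[-4.19298,-2.32862]}
{"k":18,"ang":[1.53043,-0.80806],"qd":[2.99469,-0.54198],"tip":[-0.39262,0.0,0.26115],"trq":[-4.32213,-2.43649]}
{"k":19,"ang":[1.57518,-0.81589],"qd":[2.97017,-0.49669],"tip":[-0.40199,0.0,0.24515],"trq":[-4.44089,-2.53933]}
{"k":20,"ang":[1.61954,-0.82305],"qd":[2.94157,-0.4525],"tip":[-0.41078,0.0,0.22883],"trq":[-4.54976,-2.63729]}
{"k":21,"ang":[1.66344,-0.82955],"qd":[2.90924,-0.40962],"tip":[-0.41895,0.0,0.21222],"trq":[-4.64907,-2.73043]}
{"k":22,"ang":[1.70683,-0.83543],"qd":[2.8735,-0.36828],"tip":[-0.42648,0.0,0.19537],"trq":[-4.73906,-2.81874]}
{"k":23,"ang":[1.74966,-0.8407],"qd":[2.83465,-0.32868],"tip":[-0.43336,0.0,0.17834],"trq":[-4.81989,-2.90213]}
{"k":24,"ang":[1.79189,-0.84539],"qd":[2.79297,-0.29104],"tip":[-0.43958,0.0,0.16118],"trq":[-4.89171,-2.98052]}
{"k":25,"ang":[1.83348,-0.84953],"qd":[2.74876,-0.25552],"tip":[-0.44513,0.0,0.14393],"trq":[-4.9546,-3.0538]}
{"k":26,"ang":[1.87439,-0.85315],"qd":[2.70229,-0.2223],"tip":[-0.45,0.0,0.12666],"trq":[-5.00869,-3.12184]}
{"k":27,"ang":[1.91459,-0.8563],"qd":[2.65381,-0.1915],"tip":[-0.45421,0.0,0.1094],"trq":[-5.05407,-3.18456]}
{"k":28,"ang":[1.95404,-0.859],"qd":[2.60359,-0.16324],"tip":[-0.45775,0.0,0.09222],"trq":[-5.09089,-3.24189]}
{"k":29,"ang":[1.99274,-0.8613],"qd":[2.55188,-0.13758],"tip":[-0.46064,0.0,0.07515],"trq":[-5.11928,-3.29378]}
{"k":30,"ang":[2.03065,-0.86323],"qd":[2.49893,-0.11459],"tip":[-0.4629,0.0,0.05824],"trq":[-5.13944,-3.34022]}
{"k":31,"ang":[2.06775,-0.86484],"qd":[2.44497,-0.09427],"tip":[-0.46455,0.0,0.04153],"trq":[-5.15157,-3.38121]}
{"k":32,"ang":[2.10405,-0.86616],"qd":[2.39023,-0.07664],"tip":[-0.4656,0.0,0.02507],"trq":[-5.15593,-3.41682]}
{"k":33,"ang":[2.13951,-0.86724],"qd":[2.33497,-0.06172],"tip":[-0.46609,0.0,0.0089],"trq":[-5.15281,-3.44708]}
{"k":34,"ang":[2.17415,-0.86812],"qd":[2.27949,-0.04961],"tip":[-0.46605,0.0,-0.00696],"trq":[-5.14255,-3.47201]}
{"k":35,"ang":[2.20795,-0.86883],"qd":[2.22414,-0.04048],"tip":[-0.46549,0.0,-0.02248],"trq":[-5.12555,-3.49157]}
{"k":36,"ang":[2.24093,-0.86943],"qd":[2.16912,-0.0343],"tip":[-0.46445,0.0,-0.03761],"trq":[-5.10215,-3.50589]}
{"k":37,"ang":[2.27309,-0.86995],"qd":[2.11438,-0.03058],"tip":[-0.46297,0.0,-0.05235],"trq":[-5.0726,-3.51545]}
{"k":38,"ang":[2.30442,-0.87044],"qd":[2.05975,-0.02871],"tip":[-0.46109,0.0,-0.06667],"trq":[-5.03713,-3.52086]}
{"k":39,"ang":[2.33494,-0.8709],"qd":[2.00518,-0.02824],"tip":[-0.45882,0.0,-0.08055],"trq":[-4.99613,-3.5226]}
{"k":40,"ang":[2.36464,-0.87137],"qd":[1.95077,-0.02897],"tip":[-0.45621,0.0,-0.09398],"trq":[-4.95007,-3.52102]}
{"k":41,"ang":[2.39352,-0.87186],"qd":[1.8967,-0.03082],"tip":[-0.4533,0.0,-0.10695],"trq":[-4.89944,-3.51637]}
{"k":42,"ang":[2.4216,-0.87238],"qd":[1.84321,-0.03384],"tip":[-0.45012,0.0,-0.11946],"trq":[-4.84479,-3.50879]}
{"k":43,"ang":[2.44888,-0.87295],"qd":[1.79055,-0.03813],"tip":[-0.44669,0.0,-0.1315],"trq":[-4.78665,-3.4984]}
{"k":44,"ang":[2.47538,-0.8736],"qd":[1.73897,-0.0438],"tip":[-0.44306,0.0,-0.14307],"trq":[-4.72549,-3.48529]}
{"k":45,"ang":[2.50112,-0.87435],"qd":[1.68864,-0.05089],"tip":[-0.43924,0.0,-0.15417],"trq":[-4.66176,-3.46962]}
{"k":46,"ang":[2.5261,-0.8752],"qd":[1.63964,-0.0593],"tip":[-0.43528,0.0,-0.1648],"trq":[-4.59584,-3.4516]}
{"k":47,"ang":[2.55037,-0.87619],"qd":[1.59196,-0.06882],"tip":[-0.43119,0.0,-0.17498],"trq":[-4.52804,-3.43156]}
{"k":48,"ang":[2.57392,-0.87733],"qd":[1.54557,-0.07924],"tip":[-0.42699,0.0,-0.18471],"trq":[-4.4587,-3.40982]}
{"k":49,"ang":[2.59679,-0.87863],"qd":[1.50048,-0.09036],"tip":[-0.42272,0.0,-0.19399]}


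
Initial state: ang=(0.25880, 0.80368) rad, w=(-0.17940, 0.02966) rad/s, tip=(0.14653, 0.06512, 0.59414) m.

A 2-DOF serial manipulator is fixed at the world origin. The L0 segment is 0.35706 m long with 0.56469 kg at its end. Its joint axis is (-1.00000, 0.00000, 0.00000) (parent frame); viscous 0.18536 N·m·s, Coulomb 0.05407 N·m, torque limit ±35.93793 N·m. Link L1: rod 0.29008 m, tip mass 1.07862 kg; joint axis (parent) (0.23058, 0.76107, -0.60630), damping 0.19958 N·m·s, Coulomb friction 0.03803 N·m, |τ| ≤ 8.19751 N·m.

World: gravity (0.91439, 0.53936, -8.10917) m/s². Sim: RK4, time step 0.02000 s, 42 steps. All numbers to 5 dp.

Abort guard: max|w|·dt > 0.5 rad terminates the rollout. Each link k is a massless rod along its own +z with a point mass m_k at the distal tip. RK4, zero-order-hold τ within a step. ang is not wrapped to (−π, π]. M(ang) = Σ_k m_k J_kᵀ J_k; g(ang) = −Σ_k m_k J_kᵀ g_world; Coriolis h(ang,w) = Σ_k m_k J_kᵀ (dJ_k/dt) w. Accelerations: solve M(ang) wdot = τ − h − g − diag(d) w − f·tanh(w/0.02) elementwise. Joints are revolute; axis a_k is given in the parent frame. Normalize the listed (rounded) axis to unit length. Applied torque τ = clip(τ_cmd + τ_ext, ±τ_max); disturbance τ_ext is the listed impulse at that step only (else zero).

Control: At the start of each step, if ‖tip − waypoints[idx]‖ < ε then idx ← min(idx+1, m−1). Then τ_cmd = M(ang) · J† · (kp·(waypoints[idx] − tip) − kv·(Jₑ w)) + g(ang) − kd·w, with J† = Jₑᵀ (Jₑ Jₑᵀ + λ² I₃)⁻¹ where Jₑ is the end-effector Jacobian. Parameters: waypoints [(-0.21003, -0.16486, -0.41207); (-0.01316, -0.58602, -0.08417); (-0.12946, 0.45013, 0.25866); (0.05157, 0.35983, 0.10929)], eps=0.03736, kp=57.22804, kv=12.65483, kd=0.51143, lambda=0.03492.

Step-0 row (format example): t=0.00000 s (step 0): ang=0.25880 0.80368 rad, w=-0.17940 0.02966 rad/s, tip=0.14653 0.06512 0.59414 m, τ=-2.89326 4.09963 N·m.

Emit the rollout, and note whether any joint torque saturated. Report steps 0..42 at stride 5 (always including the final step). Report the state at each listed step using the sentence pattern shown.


t=0.10000 s (step 5): ang=0.32873 1.19630 rad, w=1.51482 6.46588 rad/s, tip=0.17975 0.03210 0.54988 m, τ=1.61168 0.99986 N·m.
t=0.20000 s (step 10): ang=0.58621 2.03145 rad, w=2.61054 8.13283 rad/s, tip=0.13918 0.00042 0.45846 m, τ=-3.31489 1.16632 N·m.
t=0.30000 s (step 15): ang=0.69551 2.66506 rad, w=-0.28402 5.02030 rad/s, tip=0.02468 -0.02496 0.41249 m, τ=-3.95690 0.13052 N·m.
t=0.40000 s (step 20): ang=0.57055 3.08387 rad, w=-2.05964 3.44682 rad/s, tip=-0.06830 -0.07684 0.38267 m, τ=-2.82179 -0.37394 N·m.
t=0.50000 s (step 25): ang=0.30833 3.35861 rad, w=-3.09386 2.05323 rad/s, tip=-0.12769 -0.15202 0.34705 m, τ=-1.76526 -0.25537 N·m.
t=0.60000 s (step 30): ang=-0.03516 3.50128 rad, w=-3.74522 0.86894 rad/s, tip=-0.15622 -0.24572 0.28353 m, τ=-0.28637 0.27700 N·m.
t=0.70000 s (step 35): ang=-0.43542 3.55066 rad, w=-4.23108 0.20265 rad/s, tip=-0.16557 -0.33318 0.17079 m, τ=1.78971 0.94387 N·m.
t=0.80000 s (step 40): ang=-0.86802 3.55612 rad, w=-4.33753 -0.02401 rad/s, tip=-0.16659 -0.37399 0.01611 m, τ=4.21807 1.53228 N·m.
t=0.84000 s (step 42): ang=-1.03901 3.55465 rad, w=-4.19928 -0.04699 rad/s, tip=-0.16632 -0.37127 -0.04797 m.
any joint saturated: no
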